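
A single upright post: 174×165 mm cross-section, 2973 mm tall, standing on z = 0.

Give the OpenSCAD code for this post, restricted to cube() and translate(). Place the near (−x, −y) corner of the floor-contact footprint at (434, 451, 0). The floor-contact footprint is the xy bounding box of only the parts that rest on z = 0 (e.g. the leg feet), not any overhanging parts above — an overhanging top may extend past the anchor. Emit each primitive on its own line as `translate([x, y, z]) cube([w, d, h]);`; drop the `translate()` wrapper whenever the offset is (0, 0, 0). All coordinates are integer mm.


translate([434, 451, 0]) cube([174, 165, 2973]);


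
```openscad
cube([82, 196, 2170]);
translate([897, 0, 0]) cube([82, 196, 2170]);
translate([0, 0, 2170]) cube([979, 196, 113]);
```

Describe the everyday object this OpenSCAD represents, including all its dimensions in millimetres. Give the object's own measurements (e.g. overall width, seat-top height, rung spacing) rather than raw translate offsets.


A door frame. The clear opening is 815 mm wide and 2170 mm high. Two 82 mm wide jambs, 196 mm deep, stand either side of the opening from the floor to the top of the opening. A 113 mm thick head sits across the top of both jambs, spanning the full outside width of the frame.


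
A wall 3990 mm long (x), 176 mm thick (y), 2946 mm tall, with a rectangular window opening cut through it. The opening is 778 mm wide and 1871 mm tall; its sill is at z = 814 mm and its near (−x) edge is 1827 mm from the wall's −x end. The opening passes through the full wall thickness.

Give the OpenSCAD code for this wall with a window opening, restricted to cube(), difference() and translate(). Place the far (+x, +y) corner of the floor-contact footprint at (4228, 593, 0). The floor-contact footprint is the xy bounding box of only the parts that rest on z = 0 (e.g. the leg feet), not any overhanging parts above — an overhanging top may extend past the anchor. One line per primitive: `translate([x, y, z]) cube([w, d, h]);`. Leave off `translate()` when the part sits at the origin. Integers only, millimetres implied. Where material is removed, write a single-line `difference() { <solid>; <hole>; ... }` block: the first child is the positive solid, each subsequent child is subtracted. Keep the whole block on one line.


difference() { translate([238, 417, 0]) cube([3990, 176, 2946]); translate([2065, 417, 814]) cube([778, 176, 1871]); }


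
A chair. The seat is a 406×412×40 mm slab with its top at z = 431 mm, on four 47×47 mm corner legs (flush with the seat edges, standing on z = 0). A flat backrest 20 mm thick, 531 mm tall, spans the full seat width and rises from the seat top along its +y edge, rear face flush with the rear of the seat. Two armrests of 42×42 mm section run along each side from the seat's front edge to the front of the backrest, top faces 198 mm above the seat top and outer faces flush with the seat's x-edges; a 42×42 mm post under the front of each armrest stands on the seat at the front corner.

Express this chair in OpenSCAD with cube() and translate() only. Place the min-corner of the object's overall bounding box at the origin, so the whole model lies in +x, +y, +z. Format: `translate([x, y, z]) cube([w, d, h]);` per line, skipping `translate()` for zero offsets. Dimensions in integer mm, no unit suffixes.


// leg_h = 431 - 40 = 391
// arm post h = 198 - 42 = 156
translate([0, 0, 391]) cube([406, 412, 40]);
cube([47, 47, 391]);
translate([359, 0, 0]) cube([47, 47, 391]);
translate([0, 365, 0]) cube([47, 47, 391]);
translate([359, 365, 0]) cube([47, 47, 391]);
translate([0, 392, 431]) cube([406, 20, 531]);
translate([0, 0, 587]) cube([42, 392, 42]);
translate([364, 0, 587]) cube([42, 392, 42]);
translate([0, 0, 431]) cube([42, 42, 156]);
translate([364, 0, 431]) cube([42, 42, 156]);


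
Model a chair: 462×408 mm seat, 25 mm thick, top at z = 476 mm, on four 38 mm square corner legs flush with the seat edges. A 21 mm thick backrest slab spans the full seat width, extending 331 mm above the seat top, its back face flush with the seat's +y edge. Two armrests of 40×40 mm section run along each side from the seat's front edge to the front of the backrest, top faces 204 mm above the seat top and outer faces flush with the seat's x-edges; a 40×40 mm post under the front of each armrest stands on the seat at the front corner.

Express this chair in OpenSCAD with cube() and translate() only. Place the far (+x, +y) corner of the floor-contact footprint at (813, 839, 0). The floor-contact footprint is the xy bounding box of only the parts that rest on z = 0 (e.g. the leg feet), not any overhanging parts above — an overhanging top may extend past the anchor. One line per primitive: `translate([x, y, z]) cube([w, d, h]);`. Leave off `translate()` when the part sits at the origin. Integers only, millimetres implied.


translate([351, 431, 451]) cube([462, 408, 25]);
translate([351, 431, 0]) cube([38, 38, 451]);
translate([775, 431, 0]) cube([38, 38, 451]);
translate([351, 801, 0]) cube([38, 38, 451]);
translate([775, 801, 0]) cube([38, 38, 451]);
translate([351, 818, 476]) cube([462, 21, 331]);
translate([351, 431, 640]) cube([40, 387, 40]);
translate([773, 431, 640]) cube([40, 387, 40]);
translate([351, 431, 476]) cube([40, 40, 164]);
translate([773, 431, 476]) cube([40, 40, 164]);


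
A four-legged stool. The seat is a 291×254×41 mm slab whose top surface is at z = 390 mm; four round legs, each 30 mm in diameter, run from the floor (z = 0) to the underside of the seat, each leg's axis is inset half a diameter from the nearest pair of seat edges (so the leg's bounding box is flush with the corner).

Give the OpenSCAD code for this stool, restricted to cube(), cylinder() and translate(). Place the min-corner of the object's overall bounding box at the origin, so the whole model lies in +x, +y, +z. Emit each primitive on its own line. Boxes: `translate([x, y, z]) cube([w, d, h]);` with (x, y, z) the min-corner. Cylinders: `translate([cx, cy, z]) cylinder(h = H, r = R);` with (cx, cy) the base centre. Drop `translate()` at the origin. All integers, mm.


// leg_h = 390 - 41 = 349
translate([0, 0, 349]) cube([291, 254, 41]);
translate([15, 15, 0]) cylinder(h = 349, r = 15);
translate([276, 15, 0]) cylinder(h = 349, r = 15);
translate([15, 239, 0]) cylinder(h = 349, r = 15);
translate([276, 239, 0]) cylinder(h = 349, r = 15);


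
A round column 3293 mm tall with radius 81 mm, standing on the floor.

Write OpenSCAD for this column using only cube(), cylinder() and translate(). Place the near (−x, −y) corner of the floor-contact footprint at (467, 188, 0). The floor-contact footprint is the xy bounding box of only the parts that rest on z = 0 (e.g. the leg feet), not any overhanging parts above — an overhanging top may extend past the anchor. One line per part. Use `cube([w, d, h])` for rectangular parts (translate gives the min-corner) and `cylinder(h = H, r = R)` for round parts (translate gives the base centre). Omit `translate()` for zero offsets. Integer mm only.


translate([548, 269, 0]) cylinder(h = 3293, r = 81);


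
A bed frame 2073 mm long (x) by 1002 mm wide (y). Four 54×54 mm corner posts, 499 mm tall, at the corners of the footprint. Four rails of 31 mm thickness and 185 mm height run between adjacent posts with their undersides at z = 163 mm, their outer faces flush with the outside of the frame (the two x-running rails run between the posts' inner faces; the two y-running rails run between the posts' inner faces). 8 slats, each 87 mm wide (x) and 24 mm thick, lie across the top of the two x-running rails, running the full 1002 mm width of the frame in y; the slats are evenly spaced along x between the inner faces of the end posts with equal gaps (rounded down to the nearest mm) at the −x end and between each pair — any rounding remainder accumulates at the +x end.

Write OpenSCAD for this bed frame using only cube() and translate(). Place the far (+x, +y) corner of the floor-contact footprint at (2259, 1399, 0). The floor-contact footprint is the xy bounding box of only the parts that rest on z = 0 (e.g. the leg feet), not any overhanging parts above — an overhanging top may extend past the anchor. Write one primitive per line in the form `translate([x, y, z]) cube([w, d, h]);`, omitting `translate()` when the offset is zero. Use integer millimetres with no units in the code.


// slat z = rail_z + rail_h = 163 + 185 = 348
// slat gap = ⌊(1965 − 8·87) / 9⌋ = 141
translate([186, 397, 0]) cube([54, 54, 499]);
translate([186, 1345, 0]) cube([54, 54, 499]);
translate([2205, 397, 0]) cube([54, 54, 499]);
translate([2205, 1345, 0]) cube([54, 54, 499]);
translate([240, 397, 163]) cube([1965, 31, 185]);
translate([240, 1368, 163]) cube([1965, 31, 185]);
translate([186, 451, 163]) cube([31, 894, 185]);
translate([2228, 451, 163]) cube([31, 894, 185]);
translate([381, 397, 348]) cube([87, 1002, 24]);
translate([609, 397, 348]) cube([87, 1002, 24]);
translate([837, 397, 348]) cube([87, 1002, 24]);
translate([1065, 397, 348]) cube([87, 1002, 24]);
translate([1293, 397, 348]) cube([87, 1002, 24]);
translate([1521, 397, 348]) cube([87, 1002, 24]);
translate([1749, 397, 348]) cube([87, 1002, 24]);
translate([1977, 397, 348]) cube([87, 1002, 24]);


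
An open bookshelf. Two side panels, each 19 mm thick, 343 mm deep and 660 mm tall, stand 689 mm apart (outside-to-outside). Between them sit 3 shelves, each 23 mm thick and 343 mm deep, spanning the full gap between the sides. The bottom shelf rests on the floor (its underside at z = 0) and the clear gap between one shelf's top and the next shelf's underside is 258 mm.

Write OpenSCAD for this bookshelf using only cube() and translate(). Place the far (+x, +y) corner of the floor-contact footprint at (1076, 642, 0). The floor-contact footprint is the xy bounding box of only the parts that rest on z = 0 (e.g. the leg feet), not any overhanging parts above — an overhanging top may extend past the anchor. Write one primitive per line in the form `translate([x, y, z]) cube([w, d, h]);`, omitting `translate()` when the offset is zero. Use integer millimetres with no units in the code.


translate([387, 299, 0]) cube([19, 343, 660]);
translate([1057, 299, 0]) cube([19, 343, 660]);
translate([406, 299, 0]) cube([651, 343, 23]);
translate([406, 299, 281]) cube([651, 343, 23]);
translate([406, 299, 562]) cube([651, 343, 23]);


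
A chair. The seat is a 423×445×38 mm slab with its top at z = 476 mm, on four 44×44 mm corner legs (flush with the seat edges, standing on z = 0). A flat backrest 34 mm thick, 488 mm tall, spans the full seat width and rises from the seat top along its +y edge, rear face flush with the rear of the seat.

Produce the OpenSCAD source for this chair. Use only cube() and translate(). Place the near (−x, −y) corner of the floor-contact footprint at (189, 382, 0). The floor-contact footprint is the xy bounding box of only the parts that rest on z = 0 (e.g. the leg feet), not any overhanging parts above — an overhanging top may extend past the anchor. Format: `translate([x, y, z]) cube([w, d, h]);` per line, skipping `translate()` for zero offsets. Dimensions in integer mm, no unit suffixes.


translate([189, 382, 438]) cube([423, 445, 38]);
translate([189, 382, 0]) cube([44, 44, 438]);
translate([568, 382, 0]) cube([44, 44, 438]);
translate([189, 783, 0]) cube([44, 44, 438]);
translate([568, 783, 0]) cube([44, 44, 438]);
translate([189, 793, 476]) cube([423, 34, 488]);


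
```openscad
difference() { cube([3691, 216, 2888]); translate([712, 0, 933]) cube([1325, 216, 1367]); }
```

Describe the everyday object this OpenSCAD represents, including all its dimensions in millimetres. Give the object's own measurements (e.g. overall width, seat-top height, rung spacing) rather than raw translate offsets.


A wall 3691 mm long (x), 216 mm thick (y), 2888 mm tall, with a rectangular window opening cut through it. The opening is 1325 mm wide and 1367 mm tall; its sill is at z = 933 mm and its near (−x) edge is 712 mm from the wall's −x end. The opening passes through the full wall thickness.


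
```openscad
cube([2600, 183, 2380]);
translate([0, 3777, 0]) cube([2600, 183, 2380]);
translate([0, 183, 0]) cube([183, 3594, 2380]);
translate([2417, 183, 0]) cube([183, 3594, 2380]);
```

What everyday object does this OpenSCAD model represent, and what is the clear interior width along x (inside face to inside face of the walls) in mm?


A house (or room) frame. The interior width is 2234 mm.

Four 2380 mm walls enclosing a rectangle with no floor or roof — a room or house frame. Outside width is 2600 mm and wall thickness is 183 mm, so the interior width is 2600 − 2 × 183 = 2234 mm.


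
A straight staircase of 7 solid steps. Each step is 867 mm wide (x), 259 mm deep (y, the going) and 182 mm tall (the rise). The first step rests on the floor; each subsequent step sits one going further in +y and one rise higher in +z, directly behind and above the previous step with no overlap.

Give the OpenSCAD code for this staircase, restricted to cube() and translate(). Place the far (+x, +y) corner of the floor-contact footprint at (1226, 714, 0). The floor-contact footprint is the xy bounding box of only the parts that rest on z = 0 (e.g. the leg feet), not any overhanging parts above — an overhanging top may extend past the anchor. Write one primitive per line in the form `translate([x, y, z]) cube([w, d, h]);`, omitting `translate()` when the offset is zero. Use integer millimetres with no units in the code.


translate([359, 455, 0]) cube([867, 259, 182]);
translate([359, 714, 182]) cube([867, 259, 182]);
translate([359, 973, 364]) cube([867, 259, 182]);
translate([359, 1232, 546]) cube([867, 259, 182]);
translate([359, 1491, 728]) cube([867, 259, 182]);
translate([359, 1750, 910]) cube([867, 259, 182]);
translate([359, 2009, 1092]) cube([867, 259, 182]);


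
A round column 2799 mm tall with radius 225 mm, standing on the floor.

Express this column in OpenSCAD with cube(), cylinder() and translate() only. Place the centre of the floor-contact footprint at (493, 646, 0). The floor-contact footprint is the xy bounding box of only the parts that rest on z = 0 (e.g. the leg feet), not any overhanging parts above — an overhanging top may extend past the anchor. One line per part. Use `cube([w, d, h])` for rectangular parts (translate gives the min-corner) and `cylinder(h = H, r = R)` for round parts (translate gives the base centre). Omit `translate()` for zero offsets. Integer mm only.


translate([493, 646, 0]) cylinder(h = 2799, r = 225);


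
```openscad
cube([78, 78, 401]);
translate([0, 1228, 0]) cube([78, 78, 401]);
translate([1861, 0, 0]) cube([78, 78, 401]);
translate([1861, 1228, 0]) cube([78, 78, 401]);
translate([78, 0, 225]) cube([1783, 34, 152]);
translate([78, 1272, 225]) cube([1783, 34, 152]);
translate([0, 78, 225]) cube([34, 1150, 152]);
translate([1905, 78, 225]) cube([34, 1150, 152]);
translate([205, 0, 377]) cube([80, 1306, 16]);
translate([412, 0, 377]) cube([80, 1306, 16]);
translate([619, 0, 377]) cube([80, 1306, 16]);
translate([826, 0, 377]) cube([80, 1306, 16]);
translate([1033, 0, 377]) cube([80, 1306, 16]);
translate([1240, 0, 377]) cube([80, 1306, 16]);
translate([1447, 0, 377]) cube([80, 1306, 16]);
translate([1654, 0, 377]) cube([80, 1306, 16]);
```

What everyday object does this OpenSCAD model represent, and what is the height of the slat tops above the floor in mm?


A bed frame. The slat-top height is 393 mm.

Four posts, four rails, and a row of slats — a bed frame. Slats sit on the rails at z = 225 + 152 = 377; with slat thickness 16, the top is 393 mm.


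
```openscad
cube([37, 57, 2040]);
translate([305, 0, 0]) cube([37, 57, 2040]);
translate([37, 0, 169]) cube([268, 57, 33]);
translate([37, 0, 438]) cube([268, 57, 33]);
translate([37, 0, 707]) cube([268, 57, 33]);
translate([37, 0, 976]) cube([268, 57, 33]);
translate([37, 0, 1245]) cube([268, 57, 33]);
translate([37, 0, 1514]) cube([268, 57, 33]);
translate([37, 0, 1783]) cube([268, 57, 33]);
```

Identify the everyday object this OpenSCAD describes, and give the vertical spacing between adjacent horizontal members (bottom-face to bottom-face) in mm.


A ladder. The rung spacing is 269 mm.

Two tall 37×57 posts with 7 short bars between them — a ladder. Adjacent rungs sit at z = 169 and z = 438, so the spacing is 438 − 169 = 269 mm.


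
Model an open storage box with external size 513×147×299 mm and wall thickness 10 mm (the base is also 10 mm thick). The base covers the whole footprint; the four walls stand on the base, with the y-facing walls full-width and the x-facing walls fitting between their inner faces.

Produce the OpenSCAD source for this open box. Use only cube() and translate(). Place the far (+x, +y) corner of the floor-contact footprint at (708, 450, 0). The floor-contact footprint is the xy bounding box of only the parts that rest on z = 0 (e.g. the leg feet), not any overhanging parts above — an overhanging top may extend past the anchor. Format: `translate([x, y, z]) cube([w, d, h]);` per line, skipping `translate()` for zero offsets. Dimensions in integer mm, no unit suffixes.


translate([195, 303, 0]) cube([513, 147, 10]);
translate([195, 303, 10]) cube([513, 10, 289]);
translate([195, 440, 10]) cube([513, 10, 289]);
translate([195, 313, 10]) cube([10, 127, 289]);
translate([698, 313, 10]) cube([10, 127, 289]);


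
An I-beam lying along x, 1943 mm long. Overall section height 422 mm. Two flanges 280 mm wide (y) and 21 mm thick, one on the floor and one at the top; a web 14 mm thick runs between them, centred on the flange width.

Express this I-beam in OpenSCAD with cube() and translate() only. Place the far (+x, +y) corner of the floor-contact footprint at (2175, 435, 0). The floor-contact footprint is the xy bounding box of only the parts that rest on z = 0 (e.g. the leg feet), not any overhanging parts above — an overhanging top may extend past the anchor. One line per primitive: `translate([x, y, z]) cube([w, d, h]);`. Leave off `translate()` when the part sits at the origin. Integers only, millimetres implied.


translate([232, 155, 0]) cube([1943, 280, 21]);
translate([232, 288, 21]) cube([1943, 14, 380]);
translate([232, 155, 401]) cube([1943, 280, 21]);


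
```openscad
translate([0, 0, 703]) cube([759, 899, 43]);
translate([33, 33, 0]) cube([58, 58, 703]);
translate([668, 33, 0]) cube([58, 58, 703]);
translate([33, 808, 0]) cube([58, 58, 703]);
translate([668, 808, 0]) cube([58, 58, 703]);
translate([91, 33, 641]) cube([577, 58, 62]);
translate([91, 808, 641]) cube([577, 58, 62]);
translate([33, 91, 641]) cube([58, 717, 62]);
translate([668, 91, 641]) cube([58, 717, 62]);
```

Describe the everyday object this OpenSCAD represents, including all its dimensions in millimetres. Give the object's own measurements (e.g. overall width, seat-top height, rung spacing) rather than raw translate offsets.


A table: top 759 mm (x) × 899 mm (y), 43 mm thick, upper face at z = 746 mm, on four 58×58 mm square legs, each inset 33 mm from the nearest pair of top edges from z = 0 to the bottom of the top. Four apron rails, 58 mm thick and 62 mm tall, run between adjacent legs with their top edges flush with the underside of the top and their outer faces flush with the legs' outer faces.


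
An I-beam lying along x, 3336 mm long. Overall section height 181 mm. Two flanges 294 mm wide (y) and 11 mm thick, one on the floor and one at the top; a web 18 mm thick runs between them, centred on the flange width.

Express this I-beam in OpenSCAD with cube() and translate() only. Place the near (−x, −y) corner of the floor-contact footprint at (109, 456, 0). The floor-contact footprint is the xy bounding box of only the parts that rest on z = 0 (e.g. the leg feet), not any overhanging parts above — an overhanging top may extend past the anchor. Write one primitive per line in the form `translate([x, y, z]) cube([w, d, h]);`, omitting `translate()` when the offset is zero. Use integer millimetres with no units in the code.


translate([109, 456, 0]) cube([3336, 294, 11]);
translate([109, 594, 11]) cube([3336, 18, 159]);
translate([109, 456, 170]) cube([3336, 294, 11]);


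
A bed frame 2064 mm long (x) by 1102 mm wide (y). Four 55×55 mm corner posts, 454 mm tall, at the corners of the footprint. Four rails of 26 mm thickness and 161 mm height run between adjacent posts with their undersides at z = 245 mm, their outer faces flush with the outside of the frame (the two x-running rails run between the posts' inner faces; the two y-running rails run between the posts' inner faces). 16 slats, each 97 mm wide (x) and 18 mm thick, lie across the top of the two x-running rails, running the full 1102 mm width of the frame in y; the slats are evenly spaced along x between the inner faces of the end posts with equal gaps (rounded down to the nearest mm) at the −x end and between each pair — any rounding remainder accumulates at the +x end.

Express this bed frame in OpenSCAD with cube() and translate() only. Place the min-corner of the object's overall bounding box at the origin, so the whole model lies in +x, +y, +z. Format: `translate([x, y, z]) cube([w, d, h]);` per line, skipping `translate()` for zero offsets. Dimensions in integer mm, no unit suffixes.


// slat z = rail_z + rail_h = 245 + 161 = 406
// slat gap = ⌊(1954 − 16·97) / 17⌋ = 23
cube([55, 55, 454]);
translate([0, 1047, 0]) cube([55, 55, 454]);
translate([2009, 0, 0]) cube([55, 55, 454]);
translate([2009, 1047, 0]) cube([55, 55, 454]);
translate([55, 0, 245]) cube([1954, 26, 161]);
translate([55, 1076, 245]) cube([1954, 26, 161]);
translate([0, 55, 245]) cube([26, 992, 161]);
translate([2038, 55, 245]) cube([26, 992, 161]);
translate([78, 0, 406]) cube([97, 1102, 18]);
translate([198, 0, 406]) cube([97, 1102, 18]);
translate([318, 0, 406]) cube([97, 1102, 18]);
translate([438, 0, 406]) cube([97, 1102, 18]);
translate([558, 0, 406]) cube([97, 1102, 18]);
translate([678, 0, 406]) cube([97, 1102, 18]);
translate([798, 0, 406]) cube([97, 1102, 18]);
translate([918, 0, 406]) cube([97, 1102, 18]);
translate([1038, 0, 406]) cube([97, 1102, 18]);
translate([1158, 0, 406]) cube([97, 1102, 18]);
translate([1278, 0, 406]) cube([97, 1102, 18]);
translate([1398, 0, 406]) cube([97, 1102, 18]);
translate([1518, 0, 406]) cube([97, 1102, 18]);
translate([1638, 0, 406]) cube([97, 1102, 18]);
translate([1758, 0, 406]) cube([97, 1102, 18]);
translate([1878, 0, 406]) cube([97, 1102, 18]);


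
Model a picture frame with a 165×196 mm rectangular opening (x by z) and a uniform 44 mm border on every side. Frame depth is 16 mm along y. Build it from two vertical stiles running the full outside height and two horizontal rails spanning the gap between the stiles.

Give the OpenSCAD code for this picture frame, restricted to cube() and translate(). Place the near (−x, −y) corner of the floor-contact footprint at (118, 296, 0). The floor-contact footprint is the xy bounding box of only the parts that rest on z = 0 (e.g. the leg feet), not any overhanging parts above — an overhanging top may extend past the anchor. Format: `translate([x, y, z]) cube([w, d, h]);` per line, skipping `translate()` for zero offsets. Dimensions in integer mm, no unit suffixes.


translate([118, 296, 0]) cube([44, 16, 284]);
translate([327, 296, 0]) cube([44, 16, 284]);
translate([162, 296, 0]) cube([165, 16, 44]);
translate([162, 296, 240]) cube([165, 16, 44]);


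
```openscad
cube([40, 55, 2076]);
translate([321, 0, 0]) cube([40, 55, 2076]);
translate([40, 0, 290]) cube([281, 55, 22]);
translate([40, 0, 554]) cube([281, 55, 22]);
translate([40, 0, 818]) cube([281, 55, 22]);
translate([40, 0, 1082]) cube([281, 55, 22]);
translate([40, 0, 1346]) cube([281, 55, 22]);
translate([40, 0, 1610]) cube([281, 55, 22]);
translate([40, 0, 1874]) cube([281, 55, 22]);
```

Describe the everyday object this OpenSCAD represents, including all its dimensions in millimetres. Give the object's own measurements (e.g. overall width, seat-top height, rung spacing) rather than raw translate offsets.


A straight ladder. Two 40×55 mm vertical rails, 2076 mm tall, stand 361 mm apart (outside-to-outside) with their front faces coplanar on the −y side. 7 rungs, each 55 mm deep and 22 mm tall, span between the inner faces of the rails, front faces flush with the rails. The lowest rung's underside is at z = 290 mm and rungs are spaced 264 mm apart (underside to underside).


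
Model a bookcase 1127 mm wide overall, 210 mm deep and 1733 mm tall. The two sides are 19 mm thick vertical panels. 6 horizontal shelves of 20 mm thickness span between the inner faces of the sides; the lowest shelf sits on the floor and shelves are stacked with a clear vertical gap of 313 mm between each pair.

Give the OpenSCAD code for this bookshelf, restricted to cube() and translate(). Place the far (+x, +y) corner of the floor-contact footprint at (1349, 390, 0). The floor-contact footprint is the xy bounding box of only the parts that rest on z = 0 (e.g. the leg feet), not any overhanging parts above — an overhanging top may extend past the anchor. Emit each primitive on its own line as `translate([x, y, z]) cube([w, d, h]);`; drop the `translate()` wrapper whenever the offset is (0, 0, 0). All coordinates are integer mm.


translate([222, 180, 0]) cube([19, 210, 1733]);
translate([1330, 180, 0]) cube([19, 210, 1733]);
translate([241, 180, 0]) cube([1089, 210, 20]);
translate([241, 180, 333]) cube([1089, 210, 20]);
translate([241, 180, 666]) cube([1089, 210, 20]);
translate([241, 180, 999]) cube([1089, 210, 20]);
translate([241, 180, 1332]) cube([1089, 210, 20]);
translate([241, 180, 1665]) cube([1089, 210, 20]);


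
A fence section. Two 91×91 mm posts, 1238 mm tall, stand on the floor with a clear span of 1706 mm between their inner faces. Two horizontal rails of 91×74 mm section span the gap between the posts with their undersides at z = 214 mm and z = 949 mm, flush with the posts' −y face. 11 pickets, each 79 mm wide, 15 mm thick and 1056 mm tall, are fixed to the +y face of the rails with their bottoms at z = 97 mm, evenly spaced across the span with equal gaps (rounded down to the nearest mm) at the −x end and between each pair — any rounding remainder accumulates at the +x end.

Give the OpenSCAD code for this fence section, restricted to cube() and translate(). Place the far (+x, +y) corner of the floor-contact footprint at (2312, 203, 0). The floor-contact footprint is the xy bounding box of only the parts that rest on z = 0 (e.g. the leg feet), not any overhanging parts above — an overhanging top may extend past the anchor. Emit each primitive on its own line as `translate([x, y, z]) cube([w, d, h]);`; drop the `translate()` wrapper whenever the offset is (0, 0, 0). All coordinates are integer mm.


translate([424, 112, 0]) cube([91, 91, 1238]);
translate([2221, 112, 0]) cube([91, 91, 1238]);
translate([515, 112, 214]) cube([1706, 91, 74]);
translate([515, 112, 949]) cube([1706, 91, 74]);
translate([584, 203, 97]) cube([79, 15, 1056]);
translate([732, 203, 97]) cube([79, 15, 1056]);
translate([880, 203, 97]) cube([79, 15, 1056]);
translate([1028, 203, 97]) cube([79, 15, 1056]);
translate([1176, 203, 97]) cube([79, 15, 1056]);
translate([1324, 203, 97]) cube([79, 15, 1056]);
translate([1472, 203, 97]) cube([79, 15, 1056]);
translate([1620, 203, 97]) cube([79, 15, 1056]);
translate([1768, 203, 97]) cube([79, 15, 1056]);
translate([1916, 203, 97]) cube([79, 15, 1056]);
translate([2064, 203, 97]) cube([79, 15, 1056]);


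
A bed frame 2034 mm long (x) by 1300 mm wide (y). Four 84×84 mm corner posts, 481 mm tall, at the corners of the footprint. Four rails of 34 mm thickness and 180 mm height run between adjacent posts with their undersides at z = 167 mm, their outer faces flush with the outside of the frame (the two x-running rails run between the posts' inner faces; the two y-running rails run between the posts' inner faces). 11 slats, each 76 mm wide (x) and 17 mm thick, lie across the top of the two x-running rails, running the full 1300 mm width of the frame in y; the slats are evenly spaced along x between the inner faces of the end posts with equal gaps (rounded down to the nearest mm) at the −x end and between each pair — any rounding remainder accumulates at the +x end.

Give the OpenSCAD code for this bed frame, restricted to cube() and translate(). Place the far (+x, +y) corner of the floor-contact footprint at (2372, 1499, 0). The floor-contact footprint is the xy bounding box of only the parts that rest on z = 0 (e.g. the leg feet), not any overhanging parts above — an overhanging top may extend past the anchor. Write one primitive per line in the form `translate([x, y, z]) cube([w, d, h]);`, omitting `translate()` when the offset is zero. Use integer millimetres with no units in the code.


translate([338, 199, 0]) cube([84, 84, 481]);
translate([338, 1415, 0]) cube([84, 84, 481]);
translate([2288, 199, 0]) cube([84, 84, 481]);
translate([2288, 1415, 0]) cube([84, 84, 481]);
translate([422, 199, 167]) cube([1866, 34, 180]);
translate([422, 1465, 167]) cube([1866, 34, 180]);
translate([338, 283, 167]) cube([34, 1132, 180]);
translate([2338, 283, 167]) cube([34, 1132, 180]);
translate([507, 199, 347]) cube([76, 1300, 17]);
translate([668, 199, 347]) cube([76, 1300, 17]);
translate([829, 199, 347]) cube([76, 1300, 17]);
translate([990, 199, 347]) cube([76, 1300, 17]);
translate([1151, 199, 347]) cube([76, 1300, 17]);
translate([1312, 199, 347]) cube([76, 1300, 17]);
translate([1473, 199, 347]) cube([76, 1300, 17]);
translate([1634, 199, 347]) cube([76, 1300, 17]);
translate([1795, 199, 347]) cube([76, 1300, 17]);
translate([1956, 199, 347]) cube([76, 1300, 17]);
translate([2117, 199, 347]) cube([76, 1300, 17]);


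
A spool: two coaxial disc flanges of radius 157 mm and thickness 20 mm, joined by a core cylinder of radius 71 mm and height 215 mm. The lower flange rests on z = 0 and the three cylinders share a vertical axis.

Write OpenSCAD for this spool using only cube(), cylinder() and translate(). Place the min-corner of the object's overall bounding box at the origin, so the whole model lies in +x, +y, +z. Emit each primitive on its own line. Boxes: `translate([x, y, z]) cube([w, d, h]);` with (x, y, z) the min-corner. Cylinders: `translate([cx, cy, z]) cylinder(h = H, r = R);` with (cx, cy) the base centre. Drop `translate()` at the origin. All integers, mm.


translate([157, 157, 0]) cylinder(h = 20, r = 157);
translate([157, 157, 20]) cylinder(h = 215, r = 71);
translate([157, 157, 235]) cylinder(h = 20, r = 157);


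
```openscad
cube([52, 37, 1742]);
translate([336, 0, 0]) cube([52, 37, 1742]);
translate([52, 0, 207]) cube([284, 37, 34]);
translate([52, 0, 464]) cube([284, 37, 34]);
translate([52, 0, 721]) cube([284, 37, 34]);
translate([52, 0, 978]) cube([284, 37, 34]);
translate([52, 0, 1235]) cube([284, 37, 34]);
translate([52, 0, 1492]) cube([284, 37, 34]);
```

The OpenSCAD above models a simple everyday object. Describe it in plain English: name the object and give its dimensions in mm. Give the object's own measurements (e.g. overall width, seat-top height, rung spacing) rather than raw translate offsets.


A straight ladder. Two 52×37 mm vertical rails, 1742 mm tall, stand 388 mm apart (outside-to-outside) with their front faces coplanar on the −y side. 6 rungs, each 37 mm deep and 34 mm tall, span between the inner faces of the rails, front faces flush with the rails. The lowest rung's underside is at z = 207 mm and rungs are spaced 257 mm apart (underside to underside).


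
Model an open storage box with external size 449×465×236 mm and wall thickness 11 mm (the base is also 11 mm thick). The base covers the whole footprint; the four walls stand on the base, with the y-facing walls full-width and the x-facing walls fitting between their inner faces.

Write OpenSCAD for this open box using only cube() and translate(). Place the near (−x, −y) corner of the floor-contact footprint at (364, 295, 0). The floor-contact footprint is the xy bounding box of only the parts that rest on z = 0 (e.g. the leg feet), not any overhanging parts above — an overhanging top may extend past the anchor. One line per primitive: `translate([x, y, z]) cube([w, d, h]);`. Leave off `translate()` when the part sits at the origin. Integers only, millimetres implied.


translate([364, 295, 0]) cube([449, 465, 11]);
translate([364, 295, 11]) cube([449, 11, 225]);
translate([364, 749, 11]) cube([449, 11, 225]);
translate([364, 306, 11]) cube([11, 443, 225]);
translate([802, 306, 11]) cube([11, 443, 225]);


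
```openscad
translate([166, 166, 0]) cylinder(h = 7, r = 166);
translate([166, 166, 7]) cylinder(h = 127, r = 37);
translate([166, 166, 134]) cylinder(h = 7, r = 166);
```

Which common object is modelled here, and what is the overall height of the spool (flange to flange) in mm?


A spool. The overall height is 141 mm.

Three coaxial cylinders, large–small–large — a spool. Two 7 mm flanges and a 127 mm core give 7 + 127 + 7 = 141 mm.


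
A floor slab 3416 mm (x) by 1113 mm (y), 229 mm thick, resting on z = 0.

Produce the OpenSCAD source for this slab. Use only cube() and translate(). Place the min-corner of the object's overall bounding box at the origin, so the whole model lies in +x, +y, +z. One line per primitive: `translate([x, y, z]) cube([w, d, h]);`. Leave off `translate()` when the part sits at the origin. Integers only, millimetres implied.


cube([3416, 1113, 229]);


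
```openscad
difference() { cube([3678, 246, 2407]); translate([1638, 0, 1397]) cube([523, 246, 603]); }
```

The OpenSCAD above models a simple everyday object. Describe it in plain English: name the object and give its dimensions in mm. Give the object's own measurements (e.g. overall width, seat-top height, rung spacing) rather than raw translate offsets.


A wall 3678 mm long (x), 246 mm thick (y), 2407 mm tall, with a rectangular window opening cut through it. The opening is 523 mm wide and 603 mm tall; its sill is at z = 1397 mm and its near (−x) edge is 1638 mm from the wall's −x end. The opening passes through the full wall thickness.


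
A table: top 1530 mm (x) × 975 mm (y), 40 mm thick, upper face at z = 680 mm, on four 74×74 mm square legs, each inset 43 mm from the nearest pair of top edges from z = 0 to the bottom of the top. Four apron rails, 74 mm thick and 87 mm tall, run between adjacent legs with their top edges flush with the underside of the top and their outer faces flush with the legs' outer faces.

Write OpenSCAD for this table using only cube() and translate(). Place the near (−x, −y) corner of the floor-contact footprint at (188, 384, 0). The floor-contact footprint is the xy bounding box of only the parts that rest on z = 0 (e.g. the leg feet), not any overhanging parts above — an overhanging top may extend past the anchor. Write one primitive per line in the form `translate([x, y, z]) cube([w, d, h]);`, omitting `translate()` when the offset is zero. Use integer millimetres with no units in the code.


translate([145, 341, 640]) cube([1530, 975, 40]);
translate([188, 384, 0]) cube([74, 74, 640]);
translate([1558, 384, 0]) cube([74, 74, 640]);
translate([188, 1199, 0]) cube([74, 74, 640]);
translate([1558, 1199, 0]) cube([74, 74, 640]);
translate([262, 384, 553]) cube([1296, 74, 87]);
translate([262, 1199, 553]) cube([1296, 74, 87]);
translate([188, 458, 553]) cube([74, 741, 87]);
translate([1558, 458, 553]) cube([74, 741, 87]);


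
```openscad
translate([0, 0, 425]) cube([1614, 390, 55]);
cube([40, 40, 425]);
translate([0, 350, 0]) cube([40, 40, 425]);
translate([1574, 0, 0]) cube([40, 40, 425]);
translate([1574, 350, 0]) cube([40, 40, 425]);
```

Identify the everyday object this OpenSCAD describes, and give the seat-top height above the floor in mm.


A bench. The seat-top height is 480 mm.

A long slab on four corner posts — a bench. The slab sits at z = 425 with thickness 55, so the top is 425 + 55 = 480 mm.


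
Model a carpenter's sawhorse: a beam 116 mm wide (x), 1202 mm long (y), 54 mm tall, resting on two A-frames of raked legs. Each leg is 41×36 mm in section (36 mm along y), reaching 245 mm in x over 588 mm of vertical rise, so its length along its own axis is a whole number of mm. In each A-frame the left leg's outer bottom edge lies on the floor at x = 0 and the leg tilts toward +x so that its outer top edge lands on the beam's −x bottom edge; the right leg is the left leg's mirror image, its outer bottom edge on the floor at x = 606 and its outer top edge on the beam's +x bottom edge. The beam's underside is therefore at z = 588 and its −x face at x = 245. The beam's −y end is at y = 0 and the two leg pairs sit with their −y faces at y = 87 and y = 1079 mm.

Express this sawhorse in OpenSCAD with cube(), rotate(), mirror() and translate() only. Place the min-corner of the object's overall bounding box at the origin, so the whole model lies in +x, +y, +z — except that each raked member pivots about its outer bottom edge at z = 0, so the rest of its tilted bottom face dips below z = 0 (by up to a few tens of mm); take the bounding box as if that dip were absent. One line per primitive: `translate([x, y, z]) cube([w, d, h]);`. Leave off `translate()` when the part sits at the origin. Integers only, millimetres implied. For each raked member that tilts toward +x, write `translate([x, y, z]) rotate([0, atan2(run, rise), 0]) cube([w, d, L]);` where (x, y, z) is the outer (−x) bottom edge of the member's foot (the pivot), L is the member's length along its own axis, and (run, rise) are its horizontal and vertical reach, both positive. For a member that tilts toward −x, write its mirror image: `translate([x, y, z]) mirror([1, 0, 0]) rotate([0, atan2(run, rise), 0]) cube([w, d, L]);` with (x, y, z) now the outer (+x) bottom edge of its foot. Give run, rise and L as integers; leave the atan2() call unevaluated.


// leg length = √(245² + 588²) = 637
// right-leg outer foot x = 2·245 + 116 = 606
// beam min-corner = (245, 0, 588)
translate([245, 0, 588]) cube([116, 1202, 54]);
translate([0, 87, 0]) rotate([0, atan2(245, 588), 0]) cube([41, 36, 637]);
translate([606, 87, 0]) mirror([1, 0, 0]) rotate([0, atan2(245, 588), 0]) cube([41, 36, 637]);
translate([0, 1079, 0]) rotate([0, atan2(245, 588), 0]) cube([41, 36, 637]);
translate([606, 1079, 0]) mirror([1, 0, 0]) rotate([0, atan2(245, 588), 0]) cube([41, 36, 637]);


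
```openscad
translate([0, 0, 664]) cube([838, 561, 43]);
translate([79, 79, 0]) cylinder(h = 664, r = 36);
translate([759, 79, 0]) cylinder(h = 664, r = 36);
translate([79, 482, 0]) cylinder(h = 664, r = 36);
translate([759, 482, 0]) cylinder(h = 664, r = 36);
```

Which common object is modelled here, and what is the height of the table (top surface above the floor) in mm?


A table. The table height is 707 mm.

A 838×561×43 slab sits at z = 664 on four Ø72 mm round legs — a table. The top surface is at 664 + 43 = 707 mm.


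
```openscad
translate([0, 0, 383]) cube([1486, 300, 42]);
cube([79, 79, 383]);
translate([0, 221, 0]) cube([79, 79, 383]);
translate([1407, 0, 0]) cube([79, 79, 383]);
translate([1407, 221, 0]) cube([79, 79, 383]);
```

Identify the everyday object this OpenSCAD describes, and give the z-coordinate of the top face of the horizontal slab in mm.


A bench. The seat-top height is 425 mm.

A long slab on four corner posts — a bench. The slab sits at z = 383 with thickness 42, so the top is 383 + 42 = 425 mm.


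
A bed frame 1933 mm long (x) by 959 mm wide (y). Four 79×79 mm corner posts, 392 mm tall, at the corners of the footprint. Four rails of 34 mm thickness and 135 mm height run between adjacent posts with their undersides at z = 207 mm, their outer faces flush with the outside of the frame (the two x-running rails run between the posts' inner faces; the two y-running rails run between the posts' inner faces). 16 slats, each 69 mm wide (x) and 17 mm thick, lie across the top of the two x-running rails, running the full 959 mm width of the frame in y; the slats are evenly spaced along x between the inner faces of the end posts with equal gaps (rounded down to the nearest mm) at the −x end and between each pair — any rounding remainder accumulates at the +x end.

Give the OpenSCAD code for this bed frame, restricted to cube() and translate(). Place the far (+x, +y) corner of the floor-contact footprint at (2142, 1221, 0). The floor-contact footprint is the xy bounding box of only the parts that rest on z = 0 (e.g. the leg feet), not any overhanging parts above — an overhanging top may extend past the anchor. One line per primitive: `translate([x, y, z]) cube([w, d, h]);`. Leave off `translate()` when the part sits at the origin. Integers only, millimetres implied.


translate([209, 262, 0]) cube([79, 79, 392]);
translate([209, 1142, 0]) cube([79, 79, 392]);
translate([2063, 262, 0]) cube([79, 79, 392]);
translate([2063, 1142, 0]) cube([79, 79, 392]);
translate([288, 262, 207]) cube([1775, 34, 135]);
translate([288, 1187, 207]) cube([1775, 34, 135]);
translate([209, 341, 207]) cube([34, 801, 135]);
translate([2108, 341, 207]) cube([34, 801, 135]);
translate([327, 262, 342]) cube([69, 959, 17]);
translate([435, 262, 342]) cube([69, 959, 17]);
translate([543, 262, 342]) cube([69, 959, 17]);
translate([651, 262, 342]) cube([69, 959, 17]);
translate([759, 262, 342]) cube([69, 959, 17]);
translate([867, 262, 342]) cube([69, 959, 17]);
translate([975, 262, 342]) cube([69, 959, 17]);
translate([1083, 262, 342]) cube([69, 959, 17]);
translate([1191, 262, 342]) cube([69, 959, 17]);
translate([1299, 262, 342]) cube([69, 959, 17]);
translate([1407, 262, 342]) cube([69, 959, 17]);
translate([1515, 262, 342]) cube([69, 959, 17]);
translate([1623, 262, 342]) cube([69, 959, 17]);
translate([1731, 262, 342]) cube([69, 959, 17]);
translate([1839, 262, 342]) cube([69, 959, 17]);
translate([1947, 262, 342]) cube([69, 959, 17]);
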